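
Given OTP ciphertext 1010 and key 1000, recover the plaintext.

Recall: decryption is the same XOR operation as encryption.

Step 1: XOR ciphertext with key:
  Ciphertext: 1010
  Key:        1000
  XOR:        0010
Step 2: Plaintext = 0010 = 2 in decimal.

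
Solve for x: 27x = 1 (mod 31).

Step 1: We need x such that 27 * x = 1 (mod 31).
Step 2: Using the extended Euclidean algorithm or trial:
  27 * 23 = 621 = 20 * 31 + 1.
Step 3: Since 621 mod 31 = 1, the inverse is x = 23.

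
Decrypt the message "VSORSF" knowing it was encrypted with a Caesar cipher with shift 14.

Step 1: Reverse the shift by subtracting 14 from each letter position.
  V (position 21) -> position (21-14) mod 26 = 7 -> H
  S (position 18) -> position (18-14) mod 26 = 4 -> E
  O (position 14) -> position (14-14) mod 26 = 0 -> A
  R (position 17) -> position (17-14) mod 26 = 3 -> D
  S (position 18) -> position (18-14) mod 26 = 4 -> E
  F (position 5) -> position (5-14) mod 26 = 17 -> R
Decrypted message: HEADER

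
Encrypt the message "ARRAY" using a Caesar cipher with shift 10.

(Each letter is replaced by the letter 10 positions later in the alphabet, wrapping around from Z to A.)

Step 1: For each letter, shift forward by 10 positions (mod 26).
  A (position 0) -> position (0+10) mod 26 = 10 -> K
  R (position 17) -> position (17+10) mod 26 = 1 -> B
  R (position 17) -> position (17+10) mod 26 = 1 -> B
  A (position 0) -> position (0+10) mod 26 = 10 -> K
  Y (position 24) -> position (24+10) mod 26 = 8 -> I
Result: KBBKI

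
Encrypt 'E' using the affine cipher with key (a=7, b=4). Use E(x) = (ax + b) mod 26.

Step 1: Convert 'E' to number: x = 4.
Step 2: E(4) = (7 * 4 + 4) mod 26 = 32 mod 26 = 6.
Step 3: Convert 6 back to letter: G.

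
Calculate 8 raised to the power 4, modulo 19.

Step 1: Compute 8^4 mod 19 step by step, reducing modulo 19 at each step.
  8^1 mod 19 = 8
  8^2 mod 19 = (8 * 8) mod 19 = 7
  8^3 mod 19 = (7 * 8) mod 19 = 18
  8^4 mod 19 = (18 * 8) mod 19 = 11
Step 2: Result = 11.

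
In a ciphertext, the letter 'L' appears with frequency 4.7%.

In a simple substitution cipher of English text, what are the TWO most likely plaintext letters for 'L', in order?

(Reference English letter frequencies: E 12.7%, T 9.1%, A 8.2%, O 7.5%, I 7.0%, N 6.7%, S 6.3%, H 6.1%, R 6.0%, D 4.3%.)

Step 1: Observed frequency of 'L' is 4.7%.
Step 2: Compute distances to each reference frequency and sort:
  D (4.3%): difference = 0.4% <-- BEST
  R (6.0%): difference = 1.3% <-- RUNNER-UP
  H (6.1%): difference = 1.4%
  S (6.3%): difference = 1.6%
  N (6.7%): difference = 2.0%
Step 3: Most likely is 'D' (4.3%, diff 0.4%); second most likely is 'R' (6.0%, diff 1.3%).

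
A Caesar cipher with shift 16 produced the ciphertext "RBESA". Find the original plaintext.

Step 1: Reverse the shift by subtracting 16 from each letter position.
  R (position 17) -> position (17-16) mod 26 = 1 -> B
  B (position 1) -> position (1-16) mod 26 = 11 -> L
  E (position 4) -> position (4-16) mod 26 = 14 -> O
  S (position 18) -> position (18-16) mod 26 = 2 -> C
  A (position 0) -> position (0-16) mod 26 = 10 -> K
Decrypted message: BLOCK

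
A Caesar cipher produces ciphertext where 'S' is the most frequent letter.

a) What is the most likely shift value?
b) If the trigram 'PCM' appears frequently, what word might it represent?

Step 1: In English, 'E' is the most frequent letter (12.7%).
Step 2: The most frequent ciphertext letter is 'S' (position 18).
Step 3: Shift = (18 - 4) mod 26 = 14.
Step 4: Decrypt 'PCM' by shifting back 14:
  P -> B
  C -> O
  M -> Y
Step 5: 'PCM' decrypts to 'BOY'.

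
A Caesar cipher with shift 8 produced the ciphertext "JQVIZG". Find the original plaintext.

Step 1: Reverse the shift by subtracting 8 from each letter position.
  J (position 9) -> position (9-8) mod 26 = 1 -> B
  Q (position 16) -> position (16-8) mod 26 = 8 -> I
  V (position 21) -> position (21-8) mod 26 = 13 -> N
  I (position 8) -> position (8-8) mod 26 = 0 -> A
  Z (position 25) -> position (25-8) mod 26 = 17 -> R
  G (position 6) -> position (6-8) mod 26 = 24 -> Y
Decrypted message: BINARY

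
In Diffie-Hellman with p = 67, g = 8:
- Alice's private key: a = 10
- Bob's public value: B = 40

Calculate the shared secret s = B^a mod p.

Step 1: s = B^a mod p = 40^10 mod 67.
  40^1 mod 67 = 40
  40^2 mod 67 = (40 * 40) mod 67 = 59
  40^3 mod 67 = (59 * 40) mod 67 = 15
  40^4 mod 67 = (15 * 40) mod 67 = 64
  40^5 mod 67 = (64 * 40) mod 67 = 14
  40^6 mod 67 = (14 * 40) mod 67 = 24
  40^7 mod 67 = (24 * 40) mod 67 = 22
  40^8 mod 67 = (22 * 40) mod 67 = 9
  40^9 mod 67 = (9 * 40) mod 67 = 25
  40^10 mod 67 = (25 * 40) mod 67 = 62
Result: shared secret = 62.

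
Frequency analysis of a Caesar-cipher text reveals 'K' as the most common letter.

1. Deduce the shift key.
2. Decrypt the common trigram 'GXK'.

Step 1: In English, 'E' is the most frequent letter (12.7%).
Step 2: The most frequent ciphertext letter is 'K' (position 10).
Step 3: Shift = (10 - 4) mod 26 = 6.
Step 4: Decrypt 'GXK' by shifting back 6:
  G -> A
  X -> R
  K -> E
Step 5: 'GXK' decrypts to 'ARE'.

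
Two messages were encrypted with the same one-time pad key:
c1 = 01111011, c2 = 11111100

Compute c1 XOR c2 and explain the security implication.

Step 1: c1 XOR c2 = (m1 XOR k) XOR (m2 XOR k).
Step 2: By XOR associativity/commutativity: = m1 XOR m2 XOR k XOR k = m1 XOR m2.
Step 3: 01111011 XOR 11111100 = 10000111 = 135.
Step 4: The key cancels out! An attacker learns m1 XOR m2 = 135, revealing the relationship between plaintexts.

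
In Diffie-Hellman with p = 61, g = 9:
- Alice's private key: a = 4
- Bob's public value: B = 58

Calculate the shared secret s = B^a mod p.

Step 1: s = B^a mod p = 58^4 mod 61.
  58^1 mod 61 = 58
  58^2 mod 61 = (58 * 58) mod 61 = 9
  58^3 mod 61 = (9 * 58) mod 61 = 34
  58^4 mod 61 = (34 * 58) mod 61 = 20
Result: shared secret = 20.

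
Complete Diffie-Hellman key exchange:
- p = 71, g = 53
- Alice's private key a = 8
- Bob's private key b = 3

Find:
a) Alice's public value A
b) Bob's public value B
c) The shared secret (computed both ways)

Step 1: A = g^a mod p = 53^8 mod 71 = 24.
Step 2: B = g^b mod p = 53^3 mod 71 = 61.
Step 3: Alice computes s = B^a mod p = 61^8 mod 71 = 50.
Step 4: Bob computes s = A^b mod p = 24^3 mod 71 = 50.
Both sides agree: shared secret = 50.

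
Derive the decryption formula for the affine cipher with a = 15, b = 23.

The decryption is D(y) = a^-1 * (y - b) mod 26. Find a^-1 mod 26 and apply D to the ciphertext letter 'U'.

Step 1: Find a^-1, the modular inverse of 15 mod 26.
Step 2: We need 15 * a^-1 = 1 (mod 26).
Step 3: 15 * 7 = 105 = 4 * 26 + 1, so a^-1 = 7.
Step 4: D(y) = 7(y - 23) mod 26.
Step 5: Apply to 'U' (y = 20): D(20) = 7 * (20 - 23) mod 26 = 7 * -3 mod 26 = 5 -> 'F'.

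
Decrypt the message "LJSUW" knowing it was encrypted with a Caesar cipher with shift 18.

Step 1: Reverse the shift by subtracting 18 from each letter position.
  L (position 11) -> position (11-18) mod 26 = 19 -> T
  J (position 9) -> position (9-18) mod 26 = 17 -> R
  S (position 18) -> position (18-18) mod 26 = 0 -> A
  U (position 20) -> position (20-18) mod 26 = 2 -> C
  W (position 22) -> position (22-18) mod 26 = 4 -> E
Decrypted message: TRACE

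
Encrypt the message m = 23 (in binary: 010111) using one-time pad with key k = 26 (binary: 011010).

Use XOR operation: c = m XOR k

Step 1: Write out the XOR operation bit by bit:
  Message: 010111
  Key:     011010
  XOR:     001101
Step 2: Convert to decimal: 001101 = 13.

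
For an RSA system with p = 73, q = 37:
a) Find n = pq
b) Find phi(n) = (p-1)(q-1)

Step 1: n = p * q = 73 * 37 = 2701.
Step 2: phi(n) = (p-1)(q-1) = 72 * 36 = 2592.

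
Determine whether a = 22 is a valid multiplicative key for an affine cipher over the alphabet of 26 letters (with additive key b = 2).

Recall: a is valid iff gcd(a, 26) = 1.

Step 1: Compute gcd(22, 26).
Step 2: gcd(22, 26) = 2.
Since gcd = 2 != 1, 22 shares a common factor with 26, so it cannot be used.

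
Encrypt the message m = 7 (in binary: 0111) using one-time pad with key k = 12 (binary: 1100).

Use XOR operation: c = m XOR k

Step 1: Write out the XOR operation bit by bit:
  Message: 0111
  Key:     1100
  XOR:     1011
Step 2: Convert to decimal: 1011 = 11.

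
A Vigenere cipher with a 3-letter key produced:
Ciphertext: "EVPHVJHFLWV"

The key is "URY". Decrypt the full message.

Step 1: Key 'URY' has length 3. Extended key: URYURYURYUR
Step 2: Decrypt each position:
  E(4) - U(20) = 10 = K
  V(21) - R(17) = 4 = E
  P(15) - Y(24) = 17 = R
  H(7) - U(20) = 13 = N
  V(21) - R(17) = 4 = E
  J(9) - Y(24) = 11 = L
  H(7) - U(20) = 13 = N
  F(5) - R(17) = 14 = O
  L(11) - Y(24) = 13 = N
  W(22) - U(20) = 2 = C
  V(21) - R(17) = 4 = E
Plaintext: KERNELNONCE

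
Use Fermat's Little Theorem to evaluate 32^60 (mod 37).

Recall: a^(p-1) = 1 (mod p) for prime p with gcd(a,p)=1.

Step 1: Since 37 is prime, by Fermat's Little Theorem: 32^36 = 1 (mod 37).
Step 2: Reduce exponent: 60 mod 36 = 24.
Step 3: So 32^60 = 32^24 (mod 37).
Step 4: 32^24 mod 37 = 26.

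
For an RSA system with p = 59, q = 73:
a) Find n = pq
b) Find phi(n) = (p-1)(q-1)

Step 1: n = p * q = 59 * 73 = 4307.
Step 2: phi(n) = (p-1)(q-1) = 58 * 72 = 4176.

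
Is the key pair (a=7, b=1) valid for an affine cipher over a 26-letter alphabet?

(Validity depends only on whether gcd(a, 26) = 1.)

Step 1: Compute gcd(7, 26).
Step 2: gcd(7, 26) = 1.
Since gcd = 1, 7 is coprime with 26, so it is a valid key.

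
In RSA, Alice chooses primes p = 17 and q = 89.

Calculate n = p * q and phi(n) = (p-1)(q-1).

Step 1: n = p * q = 17 * 89 = 1513.
Step 2: phi(n) = (p-1)(q-1) = 16 * 88 = 1408.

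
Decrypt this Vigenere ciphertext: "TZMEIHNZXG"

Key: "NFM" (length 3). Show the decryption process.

Step 1: Key 'NFM' has length 3. Extended key: NFMNFMNFMN
Step 2: Decrypt each position:
  T(19) - N(13) = 6 = G
  Z(25) - F(5) = 20 = U
  M(12) - M(12) = 0 = A
  E(4) - N(13) = 17 = R
  I(8) - F(5) = 3 = D
  H(7) - M(12) = 21 = V
  N(13) - N(13) = 0 = A
  Z(25) - F(5) = 20 = U
  X(23) - M(12) = 11 = L
  G(6) - N(13) = 19 = T
Plaintext: GUARDVAULT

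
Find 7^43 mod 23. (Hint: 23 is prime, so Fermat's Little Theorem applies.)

Step 1: Since 23 is prime, by Fermat's Little Theorem: 7^22 = 1 (mod 23).
Step 2: Reduce exponent: 43 mod 22 = 21.
Step 3: So 7^43 = 7^21 (mod 23).
Step 4: 7^21 mod 23 = 10.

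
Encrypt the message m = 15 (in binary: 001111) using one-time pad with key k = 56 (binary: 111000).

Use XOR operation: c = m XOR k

Step 1: Write out the XOR operation bit by bit:
  Message: 001111
  Key:     111000
  XOR:     110111
Step 2: Convert to decimal: 110111 = 55.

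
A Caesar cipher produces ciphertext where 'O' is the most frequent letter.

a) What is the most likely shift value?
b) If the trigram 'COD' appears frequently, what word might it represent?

Step 1: In English, 'E' is the most frequent letter (12.7%).
Step 2: The most frequent ciphertext letter is 'O' (position 14).
Step 3: Shift = (14 - 4) mod 26 = 10.
Step 4: Decrypt 'COD' by shifting back 10:
  C -> S
  O -> E
  D -> T
Step 5: 'COD' decrypts to 'SET'.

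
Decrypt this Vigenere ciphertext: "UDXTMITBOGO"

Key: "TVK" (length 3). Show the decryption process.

Step 1: Key 'TVK' has length 3. Extended key: TVKTVKTVKTV
Step 2: Decrypt each position:
  U(20) - T(19) = 1 = B
  D(3) - V(21) = 8 = I
  X(23) - K(10) = 13 = N
  T(19) - T(19) = 0 = A
  M(12) - V(21) = 17 = R
  I(8) - K(10) = 24 = Y
  T(19) - T(19) = 0 = A
  B(1) - V(21) = 6 = G
  O(14) - K(10) = 4 = E
  G(6) - T(19) = 13 = N
  O(14) - V(21) = 19 = T
Plaintext: BINARYAGENT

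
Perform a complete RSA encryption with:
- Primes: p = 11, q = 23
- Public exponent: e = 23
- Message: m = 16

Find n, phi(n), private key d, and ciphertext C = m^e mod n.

Step 1: n = 11 * 23 = 253.
Step 2: phi(n) = (11-1)(23-1) = 10 * 22 = 220.
Step 3: Find d = 23^(-1) mod 220 = 67.
  Verify: 23 * 67 = 1541 = 1 (mod 220).
Step 4: C = 16^23 mod 253 = 246.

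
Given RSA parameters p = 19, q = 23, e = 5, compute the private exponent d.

Step 1: n = 19 * 23 = 437.
Step 2: phi(n) = 18 * 22 = 396.
Step 3: Find d such that 5 * d = 1 (mod 396).
Step 4: d = 5^(-1) mod 396 = 317.
Verification: 5 * 317 = 1585 = 4 * 396 + 1.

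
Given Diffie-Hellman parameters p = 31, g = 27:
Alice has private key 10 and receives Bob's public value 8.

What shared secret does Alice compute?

Step 1: s = B^a mod p = 8^10 mod 31.
  8^1 mod 31 = 8
  8^2 mod 31 = (8 * 8) mod 31 = 2
  8^3 mod 31 = (2 * 8) mod 31 = 16
  8^4 mod 31 = (16 * 8) mod 31 = 4
  8^5 mod 31 = (4 * 8) mod 31 = 1
  8^6 mod 31 = (1 * 8) mod 31 = 8
  8^7 mod 31 = (8 * 8) mod 31 = 2
  8^8 mod 31 = (2 * 8) mod 31 = 16
  8^9 mod 31 = (16 * 8) mod 31 = 4
  8^10 mod 31 = (4 * 8) mod 31 = 1
Result: shared secret = 1.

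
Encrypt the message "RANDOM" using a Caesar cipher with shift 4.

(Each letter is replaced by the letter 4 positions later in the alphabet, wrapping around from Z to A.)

Step 1: For each letter, shift forward by 4 positions (mod 26).
  R (position 17) -> position (17+4) mod 26 = 21 -> V
  A (position 0) -> position (0+4) mod 26 = 4 -> E
  N (position 13) -> position (13+4) mod 26 = 17 -> R
  D (position 3) -> position (3+4) mod 26 = 7 -> H
  O (position 14) -> position (14+4) mod 26 = 18 -> S
  M (position 12) -> position (12+4) mod 26 = 16 -> Q
Result: VERHSQ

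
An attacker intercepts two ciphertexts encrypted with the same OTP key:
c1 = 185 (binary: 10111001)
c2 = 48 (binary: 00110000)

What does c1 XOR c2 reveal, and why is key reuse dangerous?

Step 1: c1 XOR c2 = (m1 XOR k) XOR (m2 XOR k).
Step 2: By XOR associativity/commutativity: = m1 XOR m2 XOR k XOR k = m1 XOR m2.
Step 3: 10111001 XOR 00110000 = 10001001 = 137.
Step 4: The key cancels out! An attacker learns m1 XOR m2 = 137, revealing the relationship between plaintexts.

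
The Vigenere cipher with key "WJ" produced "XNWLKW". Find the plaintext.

Step 1: Extend key: WJWJWJ
Step 2: Decrypt each letter (c - k) mod 26:
  X(23) - W(22) = (23-22) mod 26 = 1 = B
  N(13) - J(9) = (13-9) mod 26 = 4 = E
  W(22) - W(22) = (22-22) mod 26 = 0 = A
  L(11) - J(9) = (11-9) mod 26 = 2 = C
  K(10) - W(22) = (10-22) mod 26 = 14 = O
  W(22) - J(9) = (22-9) mod 26 = 13 = N
Plaintext: BEACON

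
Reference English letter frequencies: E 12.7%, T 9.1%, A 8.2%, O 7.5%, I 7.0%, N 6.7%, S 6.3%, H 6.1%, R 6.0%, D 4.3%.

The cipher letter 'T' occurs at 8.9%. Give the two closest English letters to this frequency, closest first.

Step 1: Observed frequency of 'T' is 8.9%.
Step 2: Compute distances to each reference frequency and sort:
  T (9.1%): difference = 0.2% <-- BEST
  A (8.2%): difference = 0.7% <-- RUNNER-UP
  O (7.5%): difference = 1.4%
  I (7.0%): difference = 1.9%
  N (6.7%): difference = 2.2%
Step 3: Most likely is 'T' (9.1%, diff 0.2%); second most likely is 'A' (8.2%, diff 0.7%).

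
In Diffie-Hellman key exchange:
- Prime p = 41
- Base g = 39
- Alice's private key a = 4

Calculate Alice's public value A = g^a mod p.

Step 1: A = g^a mod p = 39^4 mod 41.
  39^1 mod 41 = 39
  39^2 mod 41 = (39 * 39) mod 41 = 4
  39^3 mod 41 = (4 * 39) mod 41 = 33
  39^4 mod 41 = (33 * 39) mod 41 = 16
Result: A = 16.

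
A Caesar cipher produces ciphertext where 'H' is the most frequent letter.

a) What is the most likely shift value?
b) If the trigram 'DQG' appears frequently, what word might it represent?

Step 1: In English, 'E' is the most frequent letter (12.7%).
Step 2: The most frequent ciphertext letter is 'H' (position 7).
Step 3: Shift = (7 - 4) mod 26 = 3.
Step 4: Decrypt 'DQG' by shifting back 3:
  D -> A
  Q -> N
  G -> D
Step 5: 'DQG' decrypts to 'AND'.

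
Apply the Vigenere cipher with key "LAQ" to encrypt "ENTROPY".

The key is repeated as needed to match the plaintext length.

Step 1: Repeat key to match plaintext length:
  Plaintext: ENTROPY
  Key:       LAQLAQL
Step 2: Encrypt each letter:
  E(4) + L(11) = (4+11) mod 26 = 15 = P
  N(13) + A(0) = (13+0) mod 26 = 13 = N
  T(19) + Q(16) = (19+16) mod 26 = 9 = J
  R(17) + L(11) = (17+11) mod 26 = 2 = C
  O(14) + A(0) = (14+0) mod 26 = 14 = O
  P(15) + Q(16) = (15+16) mod 26 = 5 = F
  Y(24) + L(11) = (24+11) mod 26 = 9 = J
Ciphertext: PNJCOFJ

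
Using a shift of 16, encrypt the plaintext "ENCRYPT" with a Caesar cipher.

Step 1: For each letter, shift forward by 16 positions (mod 26).
  E (position 4) -> position (4+16) mod 26 = 20 -> U
  N (position 13) -> position (13+16) mod 26 = 3 -> D
  C (position 2) -> position (2+16) mod 26 = 18 -> S
  R (position 17) -> position (17+16) mod 26 = 7 -> H
  Y (position 24) -> position (24+16) mod 26 = 14 -> O
  P (position 15) -> position (15+16) mod 26 = 5 -> F
  T (position 19) -> position (19+16) mod 26 = 9 -> J
Result: UDSHOFJ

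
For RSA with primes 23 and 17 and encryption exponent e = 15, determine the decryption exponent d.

Step 1: n = 23 * 17 = 391.
Step 2: phi(n) = 22 * 16 = 352.
Step 3: Find d such that 15 * d = 1 (mod 352).
Step 4: d = 15^(-1) mod 352 = 47.
Verification: 15 * 47 = 705 = 2 * 352 + 1.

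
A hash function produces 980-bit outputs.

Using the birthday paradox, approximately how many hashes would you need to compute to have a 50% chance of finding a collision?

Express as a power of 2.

Step 1: The birthday paradox gives collision probability ~50% after sqrt(2^n) = 2^(n/2) hashes.
Step 2: For 980-bit output: 2^(980/2) = 2^490.
Step 3: Approximately 2^490 hash computations needed.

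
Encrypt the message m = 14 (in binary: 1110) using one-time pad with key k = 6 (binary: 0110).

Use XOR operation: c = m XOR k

Step 1: Write out the XOR operation bit by bit:
  Message: 1110
  Key:     0110
  XOR:     1000
Step 2: Convert to decimal: 1000 = 8.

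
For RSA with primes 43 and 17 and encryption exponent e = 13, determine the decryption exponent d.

Step 1: n = 43 * 17 = 731.
Step 2: phi(n) = 42 * 16 = 672.
Step 3: Find d such that 13 * d = 1 (mod 672).
Step 4: d = 13^(-1) mod 672 = 517.
Verification: 13 * 517 = 6721 = 10 * 672 + 1.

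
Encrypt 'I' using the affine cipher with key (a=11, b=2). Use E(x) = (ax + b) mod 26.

Step 1: Convert 'I' to number: x = 8.
Step 2: E(8) = (11 * 8 + 2) mod 26 = 90 mod 26 = 12.
Step 3: Convert 12 back to letter: M.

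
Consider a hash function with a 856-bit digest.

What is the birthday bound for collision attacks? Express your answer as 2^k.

Step 1: The birthday paradox gives collision probability ~50% after sqrt(2^n) = 2^(n/2) hashes.
Step 2: For 856-bit output: 2^(856/2) = 2^428.
Step 3: Approximately 2^428 hash computations needed.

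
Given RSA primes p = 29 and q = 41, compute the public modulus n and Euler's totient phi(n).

Step 1: n = p * q = 29 * 41 = 1189.
Step 2: phi(n) = (p-1)(q-1) = 28 * 40 = 1120.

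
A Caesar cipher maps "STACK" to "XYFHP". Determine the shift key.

Step 1: Compare first letters: S (position 18) -> X (position 23).
Step 2: Shift = (23 - 18) mod 26 = 5.
The shift value is 5.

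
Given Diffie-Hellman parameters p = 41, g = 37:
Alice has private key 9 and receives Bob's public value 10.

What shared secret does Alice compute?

Step 1: s = B^a mod p = 10^9 mod 41.
  10^1 mod 41 = 10
  10^2 mod 41 = (10 * 10) mod 41 = 18
  10^3 mod 41 = (18 * 10) mod 41 = 16
  10^4 mod 41 = (16 * 10) mod 41 = 37
  10^5 mod 41 = (37 * 10) mod 41 = 1
  10^6 mod 41 = (1 * 10) mod 41 = 10
  10^7 mod 41 = (10 * 10) mod 41 = 18
  10^8 mod 41 = (18 * 10) mod 41 = 16
  10^9 mod 41 = (16 * 10) mod 41 = 37
Result: shared secret = 37.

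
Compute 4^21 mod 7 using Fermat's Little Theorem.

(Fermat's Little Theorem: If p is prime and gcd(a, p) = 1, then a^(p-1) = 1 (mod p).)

Step 1: Since 7 is prime, by Fermat's Little Theorem: 4^6 = 1 (mod 7).
Step 2: Reduce exponent: 21 mod 6 = 3.
Step 3: So 4^21 = 4^3 (mod 7).
Step 4: 4^3 mod 7 = 1.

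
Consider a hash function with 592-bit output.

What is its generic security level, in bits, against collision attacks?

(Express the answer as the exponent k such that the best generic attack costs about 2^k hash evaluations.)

Step 1: The hash has a 592-bit output.
Step 2: Collision resistance means it should be infeasible to find any x != y with h(x) = h(y).
By the birthday bound, a generic collision search succeeds after about sqrt(2^592) = 2^(592/2) = 2^296 evaluations.
Step 3: Security level = 296 bits.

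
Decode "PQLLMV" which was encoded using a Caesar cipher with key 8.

Step 1: Reverse the shift by subtracting 8 from each letter position.
  P (position 15) -> position (15-8) mod 26 = 7 -> H
  Q (position 16) -> position (16-8) mod 26 = 8 -> I
  L (position 11) -> position (11-8) mod 26 = 3 -> D
  L (position 11) -> position (11-8) mod 26 = 3 -> D
  M (position 12) -> position (12-8) mod 26 = 4 -> E
  V (position 21) -> position (21-8) mod 26 = 13 -> N
Decrypted message: HIDDEN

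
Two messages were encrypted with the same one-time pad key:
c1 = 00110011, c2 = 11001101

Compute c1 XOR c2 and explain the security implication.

Step 1: c1 XOR c2 = (m1 XOR k) XOR (m2 XOR k).
Step 2: By XOR associativity/commutativity: = m1 XOR m2 XOR k XOR k = m1 XOR m2.
Step 3: 00110011 XOR 11001101 = 11111110 = 254.
Step 4: The key cancels out! An attacker learns m1 XOR m2 = 254, revealing the relationship between plaintexts.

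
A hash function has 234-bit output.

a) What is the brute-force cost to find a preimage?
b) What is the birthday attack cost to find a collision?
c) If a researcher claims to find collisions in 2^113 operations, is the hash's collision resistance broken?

Step 1: Preimage resistance requires brute-force of 2^234 operations.
Step 2: Collision resistance (birthday bound) = 2^(234/2) = 2^117.
Step 3: The claimed attack costs 2^113 operations.
Step 4: Since 2^113 < 2^117, the claimed attack beats the generic birthday bound, so collision resistance is broken.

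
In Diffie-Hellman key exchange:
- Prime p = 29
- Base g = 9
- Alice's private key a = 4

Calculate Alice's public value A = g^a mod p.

Step 1: A = g^a mod p = 9^4 mod 29.
  9^1 mod 29 = 9
  9^2 mod 29 = (9 * 9) mod 29 = 23
  9^3 mod 29 = (23 * 9) mod 29 = 4
  9^4 mod 29 = (4 * 9) mod 29 = 7
Result: A = 7.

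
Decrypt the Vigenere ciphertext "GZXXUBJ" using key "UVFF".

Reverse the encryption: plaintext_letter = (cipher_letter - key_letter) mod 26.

Step 1: Extend key: UVFFUVF
Step 2: Decrypt each letter (c - k) mod 26:
  G(6) - U(20) = (6-20) mod 26 = 12 = M
  Z(25) - V(21) = (25-21) mod 26 = 4 = E
  X(23) - F(5) = (23-5) mod 26 = 18 = S
  X(23) - F(5) = (23-5) mod 26 = 18 = S
  U(20) - U(20) = (20-20) mod 26 = 0 = A
  B(1) - V(21) = (1-21) mod 26 = 6 = G
  J(9) - F(5) = (9-5) mod 26 = 4 = E
Plaintext: MESSAGE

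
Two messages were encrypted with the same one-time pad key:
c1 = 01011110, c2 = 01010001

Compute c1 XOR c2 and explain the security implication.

Step 1: c1 XOR c2 = (m1 XOR k) XOR (m2 XOR k).
Step 2: By XOR associativity/commutativity: = m1 XOR m2 XOR k XOR k = m1 XOR m2.
Step 3: 01011110 XOR 01010001 = 00001111 = 15.
Step 4: The key cancels out! An attacker learns m1 XOR m2 = 15, revealing the relationship between plaintexts.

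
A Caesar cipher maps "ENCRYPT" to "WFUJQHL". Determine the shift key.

Step 1: Compare first letters: E (position 4) -> W (position 22).
Step 2: Shift = (22 - 4) mod 26 = 18.
The shift value is 18.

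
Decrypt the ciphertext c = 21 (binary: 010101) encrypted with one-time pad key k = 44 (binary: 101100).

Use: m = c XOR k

Step 1: XOR ciphertext with key:
  Ciphertext: 010101
  Key:        101100
  XOR:        111001
Step 2: Plaintext = 111001 = 57 in decimal.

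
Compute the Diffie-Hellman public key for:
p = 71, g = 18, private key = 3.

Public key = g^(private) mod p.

Step 1: A = g^a mod p = 18^3 mod 71.
  18^1 mod 71 = 18
  18^2 mod 71 = (18 * 18) mod 71 = 40
  18^3 mod 71 = (40 * 18) mod 71 = 10
Result: A = 10.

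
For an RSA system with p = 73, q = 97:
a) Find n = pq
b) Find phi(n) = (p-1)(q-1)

Step 1: n = p * q = 73 * 97 = 7081.
Step 2: phi(n) = (p-1)(q-1) = 72 * 96 = 6912.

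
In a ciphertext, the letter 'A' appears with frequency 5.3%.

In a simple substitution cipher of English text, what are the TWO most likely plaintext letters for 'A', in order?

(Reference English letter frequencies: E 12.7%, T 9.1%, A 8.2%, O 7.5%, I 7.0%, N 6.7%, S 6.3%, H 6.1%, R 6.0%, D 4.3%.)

Step 1: Observed frequency of 'A' is 5.3%.
Step 2: Compute distances to each reference frequency and sort:
  R (6.0%): difference = 0.7% <-- BEST
  H (6.1%): difference = 0.8% <-- RUNNER-UP
  S (6.3%): difference = 1.0%
  D (4.3%): difference = 1.0%
  N (6.7%): difference = 1.4%
Step 3: Most likely is 'R' (6.0%, diff 0.7%); second most likely is 'H' (6.1%, diff 0.8%).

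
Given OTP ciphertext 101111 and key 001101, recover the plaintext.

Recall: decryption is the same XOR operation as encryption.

Step 1: XOR ciphertext with key:
  Ciphertext: 101111
  Key:        001101
  XOR:        100010
Step 2: Plaintext = 100010 = 34 in decimal.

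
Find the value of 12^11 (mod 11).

Step 1: Compute 12^11 mod 11 step by step, reducing modulo 11 at each step.
  12^1 mod 11 = 1
  12^2 mod 11 = (1 * 12) mod 11 = 1
  12^3 mod 11 = (1 * 12) mod 11 = 1
  12^4 mod 11 = (1 * 12) mod 11 = 1
  12^5 mod 11 = (1 * 12) mod 11 = 1
  12^6 mod 11 = (1 * 12) mod 11 = 1
  12^7 mod 11 = (1 * 12) mod 11 = 1
  12^8 mod 11 = (1 * 12) mod 11 = 1
  12^9 mod 11 = (1 * 12) mod 11 = 1
  12^10 mod 11 = (1 * 12) mod 11 = 1
  12^11 mod 11 = (1 * 12) mod 11 = 1
Step 2: Result = 1.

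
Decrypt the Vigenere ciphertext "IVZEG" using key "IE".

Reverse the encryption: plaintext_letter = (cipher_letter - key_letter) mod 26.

Step 1: Extend key: IEIEI
Step 2: Decrypt each letter (c - k) mod 26:
  I(8) - I(8) = (8-8) mod 26 = 0 = A
  V(21) - E(4) = (21-4) mod 26 = 17 = R
  Z(25) - I(8) = (25-8) mod 26 = 17 = R
  E(4) - E(4) = (4-4) mod 26 = 0 = A
  G(6) - I(8) = (6-8) mod 26 = 24 = Y
Plaintext: ARRAY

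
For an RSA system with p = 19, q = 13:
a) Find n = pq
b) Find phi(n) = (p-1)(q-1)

Step 1: n = p * q = 19 * 13 = 247.
Step 2: phi(n) = (p-1)(q-1) = 18 * 12 = 216.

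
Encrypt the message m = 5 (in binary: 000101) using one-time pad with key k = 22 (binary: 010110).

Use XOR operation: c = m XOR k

Step 1: Write out the XOR operation bit by bit:
  Message: 000101
  Key:     010110
  XOR:     010011
Step 2: Convert to decimal: 010011 = 19.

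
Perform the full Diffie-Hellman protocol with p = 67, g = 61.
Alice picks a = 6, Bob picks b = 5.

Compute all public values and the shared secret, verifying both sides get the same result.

Step 1: A = g^a mod p = 61^6 mod 67 = 24.
Step 2: B = g^b mod p = 61^5 mod 67 = 63.
Step 3: Alice computes s = B^a mod p = 63^6 mod 67 = 9.
Step 4: Bob computes s = A^b mod p = 24^5 mod 67 = 9.
Both sides agree: shared secret = 9.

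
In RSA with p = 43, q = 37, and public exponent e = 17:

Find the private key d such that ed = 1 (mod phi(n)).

Step 1: n = 43 * 37 = 1591.
Step 2: phi(n) = 42 * 36 = 1512.
Step 3: Find d such that 17 * d = 1 (mod 1512).
Step 4: d = 17^(-1) mod 1512 = 89.
Verification: 17 * 89 = 1513 = 1 * 1512 + 1.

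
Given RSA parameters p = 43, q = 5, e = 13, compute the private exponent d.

Step 1: n = 43 * 5 = 215.
Step 2: phi(n) = 42 * 4 = 168.
Step 3: Find d such that 13 * d = 1 (mod 168).
Step 4: d = 13^(-1) mod 168 = 13.
Verification: 13 * 13 = 169 = 1 * 168 + 1.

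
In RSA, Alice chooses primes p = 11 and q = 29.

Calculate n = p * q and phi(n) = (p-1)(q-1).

Step 1: n = p * q = 11 * 29 = 319.
Step 2: phi(n) = (p-1)(q-1) = 10 * 28 = 280.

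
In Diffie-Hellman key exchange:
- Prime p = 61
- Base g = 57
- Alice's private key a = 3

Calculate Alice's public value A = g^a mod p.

Step 1: A = g^a mod p = 57^3 mod 61.
  57^1 mod 61 = 57
  57^2 mod 61 = (57 * 57) mod 61 = 16
  57^3 mod 61 = (16 * 57) mod 61 = 58
Result: A = 58.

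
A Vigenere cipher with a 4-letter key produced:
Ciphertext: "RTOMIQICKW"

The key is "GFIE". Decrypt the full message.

Step 1: Key 'GFIE' has length 4. Extended key: GFIEGFIEGF
Step 2: Decrypt each position:
  R(17) - G(6) = 11 = L
  T(19) - F(5) = 14 = O
  O(14) - I(8) = 6 = G
  M(12) - E(4) = 8 = I
  I(8) - G(6) = 2 = C
  Q(16) - F(5) = 11 = L
  I(8) - I(8) = 0 = A
  C(2) - E(4) = 24 = Y
  K(10) - G(6) = 4 = E
  W(22) - F(5) = 17 = R
Plaintext: LOGICLAYER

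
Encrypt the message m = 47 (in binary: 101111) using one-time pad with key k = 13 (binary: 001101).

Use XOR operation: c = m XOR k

Step 1: Write out the XOR operation bit by bit:
  Message: 101111
  Key:     001101
  XOR:     100010
Step 2: Convert to decimal: 100010 = 34.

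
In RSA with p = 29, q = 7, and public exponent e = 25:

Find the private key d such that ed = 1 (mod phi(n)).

Step 1: n = 29 * 7 = 203.
Step 2: phi(n) = 28 * 6 = 168.
Step 3: Find d such that 25 * d = 1 (mod 168).
Step 4: d = 25^(-1) mod 168 = 121.
Verification: 25 * 121 = 3025 = 18 * 168 + 1.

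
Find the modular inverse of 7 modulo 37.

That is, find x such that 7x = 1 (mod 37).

Step 1: We need x such that 7 * x = 1 (mod 37).
Step 2: Using the extended Euclidean algorithm or trial:
  7 * 16 = 112 = 3 * 37 + 1.
Step 3: Since 112 mod 37 = 1, the inverse is x = 16.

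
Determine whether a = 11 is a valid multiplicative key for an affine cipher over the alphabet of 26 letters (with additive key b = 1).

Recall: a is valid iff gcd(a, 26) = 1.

Step 1: Compute gcd(11, 26).
Step 2: gcd(11, 26) = 1.
Since gcd = 1, 11 is coprime with 26, so it is a valid key.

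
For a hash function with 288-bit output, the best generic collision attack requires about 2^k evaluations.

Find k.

Step 1: The hash has a 288-bit output.
Step 2: Collision resistance means it should be infeasible to find any x != y with h(x) = h(y).
By the birthday bound, a generic collision search succeeds after about sqrt(2^288) = 2^(288/2) = 2^144 evaluations.
Step 3: Security level = 144 bits.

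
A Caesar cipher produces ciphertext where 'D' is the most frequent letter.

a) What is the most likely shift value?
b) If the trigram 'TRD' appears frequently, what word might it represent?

Step 1: In English, 'E' is the most frequent letter (12.7%).
Step 2: The most frequent ciphertext letter is 'D' (position 3).
Step 3: Shift = (3 - 4) mod 26 = 25.
Step 4: Decrypt 'TRD' by shifting back 25:
  T -> U
  R -> S
  D -> E
Step 5: 'TRD' decrypts to 'USE'.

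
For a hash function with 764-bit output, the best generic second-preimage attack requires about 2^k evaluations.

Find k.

Step 1: The hash has a 764-bit output.
Step 2: Second-preimage resistance means: given a specific input x, it should be infeasible to find a different y with h(y) = h(x).
With a 764-bit output, a generic search for a second preimage costs about 2^764 evaluations (each trial matches the fixed target with probability 2^-764).
Step 3: Security level = 764 bits.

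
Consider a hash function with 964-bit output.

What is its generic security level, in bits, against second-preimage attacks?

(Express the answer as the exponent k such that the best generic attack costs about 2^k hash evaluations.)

Step 1: The hash has a 964-bit output.
Step 2: Second-preimage resistance means: given a specific input x, it should be infeasible to find a different y with h(y) = h(x).
With a 964-bit output, a generic search for a second preimage costs about 2^964 evaluations (each trial matches the fixed target with probability 2^-964).
Step 3: Security level = 964 bits.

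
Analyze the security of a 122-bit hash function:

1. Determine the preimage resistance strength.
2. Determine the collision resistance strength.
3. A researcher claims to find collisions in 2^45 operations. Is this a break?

Step 1: Preimage resistance requires brute-force of 2^122 operations.
Step 2: Collision resistance (birthday bound) = 2^(122/2) = 2^61.
Step 3: The claimed attack costs 2^45 operations.
Step 4: Since 2^45 < 2^61, the claimed attack beats the generic birthday bound, so collision resistance is broken.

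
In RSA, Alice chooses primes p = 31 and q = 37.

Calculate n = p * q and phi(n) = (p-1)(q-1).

Step 1: n = p * q = 31 * 37 = 1147.
Step 2: phi(n) = (p-1)(q-1) = 30 * 36 = 1080.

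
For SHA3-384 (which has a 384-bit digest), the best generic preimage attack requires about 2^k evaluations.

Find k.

Step 1: The hash has a 384-bit output.
Step 2: Preimage resistance means: given a digest h(x), it should be infeasible to find any input that hashes to it.
With a 384-bit output there are 2^384 possible digests, so a generic brute-force preimage search costs about 2^384 evaluations.
Step 3: Security level = 384 bits.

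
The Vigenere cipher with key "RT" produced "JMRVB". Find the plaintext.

Step 1: Extend key: RTRTR
Step 2: Decrypt each letter (c - k) mod 26:
  J(9) - R(17) = (9-17) mod 26 = 18 = S
  M(12) - T(19) = (12-19) mod 26 = 19 = T
  R(17) - R(17) = (17-17) mod 26 = 0 = A
  V(21) - T(19) = (21-19) mod 26 = 2 = C
  B(1) - R(17) = (1-17) mod 26 = 10 = K
Plaintext: STACK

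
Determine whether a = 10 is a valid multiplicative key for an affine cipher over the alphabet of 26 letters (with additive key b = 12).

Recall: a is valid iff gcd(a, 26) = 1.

Step 1: Compute gcd(10, 26).
Step 2: gcd(10, 26) = 2.
Since gcd = 2 != 1, 10 shares a common factor with 26, so it cannot be used.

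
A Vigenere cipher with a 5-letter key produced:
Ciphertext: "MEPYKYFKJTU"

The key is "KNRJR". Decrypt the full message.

Step 1: Key 'KNRJR' has length 5. Extended key: KNRJRKNRJRK
Step 2: Decrypt each position:
  M(12) - K(10) = 2 = C
  E(4) - N(13) = 17 = R
  P(15) - R(17) = 24 = Y
  Y(24) - J(9) = 15 = P
  K(10) - R(17) = 19 = T
  Y(24) - K(10) = 14 = O
  F(5) - N(13) = 18 = S
  K(10) - R(17) = 19 = T
  J(9) - J(9) = 0 = A
  T(19) - R(17) = 2 = C
  U(20) - K(10) = 10 = K
Plaintext: CRYPTOSTACK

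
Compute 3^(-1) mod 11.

Step 1: We need x such that 3 * x = 1 (mod 11).
Step 2: Using the extended Euclidean algorithm or trial:
  3 * 4 = 12 = 1 * 11 + 1.
Step 3: Since 12 mod 11 = 1, the inverse is x = 4.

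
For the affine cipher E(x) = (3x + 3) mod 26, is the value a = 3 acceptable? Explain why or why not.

Step 1: Compute gcd(3, 26).
Step 2: gcd(3, 26) = 1.
Since gcd = 1, 3 is coprime with 26, so it is a valid key.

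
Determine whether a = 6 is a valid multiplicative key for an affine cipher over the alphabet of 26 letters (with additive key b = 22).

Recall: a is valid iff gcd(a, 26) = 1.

Step 1: Compute gcd(6, 26).
Step 2: gcd(6, 26) = 2.
Since gcd = 2 != 1, 6 shares a common factor with 26, so it cannot be used.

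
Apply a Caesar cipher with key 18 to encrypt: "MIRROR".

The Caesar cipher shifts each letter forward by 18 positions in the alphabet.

Step 1: For each letter, shift forward by 18 positions (mod 26).
  M (position 12) -> position (12+18) mod 26 = 4 -> E
  I (position 8) -> position (8+18) mod 26 = 0 -> A
  R (position 17) -> position (17+18) mod 26 = 9 -> J
  R (position 17) -> position (17+18) mod 26 = 9 -> J
  O (position 14) -> position (14+18) mod 26 = 6 -> G
  R (position 17) -> position (17+18) mod 26 = 9 -> J
Result: EAJJGJ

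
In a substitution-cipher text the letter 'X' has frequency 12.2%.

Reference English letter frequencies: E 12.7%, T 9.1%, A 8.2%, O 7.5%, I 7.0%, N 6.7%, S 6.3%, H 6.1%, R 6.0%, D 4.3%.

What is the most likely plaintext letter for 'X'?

Step 1: The observed frequency is 12.2%.
Step 2: Compare with English frequencies:
  E: 12.7% (difference: 0.5%) <-- closest
  T: 9.1% (difference: 3.1%)
  A: 8.2% (difference: 4.0%)
  O: 7.5% (difference: 4.7%)
  I: 7.0% (difference: 5.2%)
  N: 6.7% (difference: 5.5%)
  S: 6.3% (difference: 5.9%)
  H: 6.1% (difference: 6.1%)
  R: 6.0% (difference: 6.2%)
  D: 4.3% (difference: 7.9%)
Step 3: 'X' most likely represents 'E' (frequency 12.7%).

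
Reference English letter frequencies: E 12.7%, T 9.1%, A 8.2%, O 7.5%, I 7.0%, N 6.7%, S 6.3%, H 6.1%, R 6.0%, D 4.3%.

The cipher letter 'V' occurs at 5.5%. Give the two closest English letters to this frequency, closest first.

Step 1: Observed frequency of 'V' is 5.5%.
Step 2: Compute distances to each reference frequency and sort:
  R (6.0%): difference = 0.5% <-- BEST
  H (6.1%): difference = 0.6% <-- RUNNER-UP
  S (6.3%): difference = 0.8%
  N (6.7%): difference = 1.2%
  D (4.3%): difference = 1.2%
Step 3: Most likely is 'R' (6.0%, diff 0.5%); second most likely is 'H' (6.1%, diff 0.6%).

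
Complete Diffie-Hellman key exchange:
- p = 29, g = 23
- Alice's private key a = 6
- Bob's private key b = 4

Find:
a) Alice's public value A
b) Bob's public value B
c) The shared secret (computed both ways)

Step 1: A = g^a mod p = 23^6 mod 29 = 24.
Step 2: B = g^b mod p = 23^4 mod 29 = 20.
Step 3: Alice computes s = B^a mod p = 20^6 mod 29 = 16.
Step 4: Bob computes s = A^b mod p = 24^4 mod 29 = 16.
Both sides agree: shared secret = 16.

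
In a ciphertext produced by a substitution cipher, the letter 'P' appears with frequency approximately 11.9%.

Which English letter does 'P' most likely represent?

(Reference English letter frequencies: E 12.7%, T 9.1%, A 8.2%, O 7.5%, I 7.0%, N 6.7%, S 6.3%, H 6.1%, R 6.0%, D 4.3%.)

Step 1: The observed frequency is 11.9%.
Step 2: Compare with English frequencies:
  E: 12.7% (difference: 0.8%) <-- closest
  T: 9.1% (difference: 2.8%)
  A: 8.2% (difference: 3.7%)
  O: 7.5% (difference: 4.4%)
  I: 7.0% (difference: 4.9%)
  N: 6.7% (difference: 5.2%)
  S: 6.3% (difference: 5.6%)
  H: 6.1% (difference: 5.8%)
  R: 6.0% (difference: 5.9%)
  D: 4.3% (difference: 7.6%)
Step 3: 'P' most likely represents 'E' (frequency 12.7%).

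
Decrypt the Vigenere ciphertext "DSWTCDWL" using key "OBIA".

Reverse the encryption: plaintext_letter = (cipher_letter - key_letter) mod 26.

Step 1: Extend key: OBIAOBIA
Step 2: Decrypt each letter (c - k) mod 26:
  D(3) - O(14) = (3-14) mod 26 = 15 = P
  S(18) - B(1) = (18-1) mod 26 = 17 = R
  W(22) - I(8) = (22-8) mod 26 = 14 = O
  T(19) - A(0) = (19-0) mod 26 = 19 = T
  C(2) - O(14) = (2-14) mod 26 = 14 = O
  D(3) - B(1) = (3-1) mod 26 = 2 = C
  W(22) - I(8) = (22-8) mod 26 = 14 = O
  L(11) - A(0) = (11-0) mod 26 = 11 = L
Plaintext: PROTOCOL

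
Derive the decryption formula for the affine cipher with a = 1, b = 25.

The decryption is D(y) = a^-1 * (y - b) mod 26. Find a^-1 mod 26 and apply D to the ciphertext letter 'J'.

Step 1: Find a^-1, the modular inverse of 1 mod 26.
Step 2: We need 1 * a^-1 = 1 (mod 26).
Step 3: 1 * 1 = 1 = 0 * 26 + 1, so a^-1 = 1.
Step 4: D(y) = 1(y - 25) mod 26.
Step 5: Apply to 'J' (y = 9): D(9) = 1 * (9 - 25) mod 26 = 1 * -16 mod 26 = 10 -> 'K'.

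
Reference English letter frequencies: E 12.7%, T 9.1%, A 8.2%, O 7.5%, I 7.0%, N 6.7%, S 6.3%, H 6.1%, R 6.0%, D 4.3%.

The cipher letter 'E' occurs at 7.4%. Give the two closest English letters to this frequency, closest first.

Step 1: Observed frequency of 'E' is 7.4%.
Step 2: Compute distances to each reference frequency and sort:
  O (7.5%): difference = 0.1% <-- BEST
  I (7.0%): difference = 0.4% <-- RUNNER-UP
  N (6.7%): difference = 0.7%
  A (8.2%): difference = 0.8%
  S (6.3%): difference = 1.1%
Step 3: Most likely is 'O' (7.5%, diff 0.1%); second most likely is 'I' (7.0%, diff 0.4%).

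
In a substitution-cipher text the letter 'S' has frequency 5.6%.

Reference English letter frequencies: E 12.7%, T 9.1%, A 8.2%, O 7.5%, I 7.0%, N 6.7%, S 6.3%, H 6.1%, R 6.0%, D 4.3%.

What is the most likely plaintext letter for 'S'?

Step 1: The observed frequency is 5.6%.
Step 2: Compare with English frequencies:
  E: 12.7% (difference: 7.1%)
  T: 9.1% (difference: 3.5%)
  A: 8.2% (difference: 2.6%)
  O: 7.5% (difference: 1.9%)
  I: 7.0% (difference: 1.4%)
  N: 6.7% (difference: 1.1%)
  S: 6.3% (difference: 0.7%)
  H: 6.1% (difference: 0.5%)
  R: 6.0% (difference: 0.4%) <-- closest
  D: 4.3% (difference: 1.3%)
Step 3: 'S' most likely represents 'R' (frequency 6.0%).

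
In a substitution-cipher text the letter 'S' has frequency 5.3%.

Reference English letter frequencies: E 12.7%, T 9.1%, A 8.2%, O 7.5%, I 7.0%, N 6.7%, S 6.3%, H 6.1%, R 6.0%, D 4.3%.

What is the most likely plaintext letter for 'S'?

Step 1: The observed frequency is 5.3%.
Step 2: Compare with English frequencies:
  E: 12.7% (difference: 7.4%)
  T: 9.1% (difference: 3.8%)
  A: 8.2% (difference: 2.9%)
  O: 7.5% (difference: 2.2%)
  I: 7.0% (difference: 1.7%)
  N: 6.7% (difference: 1.4%)
  S: 6.3% (difference: 1.0%)
  H: 6.1% (difference: 0.8%)
  R: 6.0% (difference: 0.7%) <-- closest
  D: 4.3% (difference: 1.0%)
Step 3: 'S' most likely represents 'R' (frequency 6.0%).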